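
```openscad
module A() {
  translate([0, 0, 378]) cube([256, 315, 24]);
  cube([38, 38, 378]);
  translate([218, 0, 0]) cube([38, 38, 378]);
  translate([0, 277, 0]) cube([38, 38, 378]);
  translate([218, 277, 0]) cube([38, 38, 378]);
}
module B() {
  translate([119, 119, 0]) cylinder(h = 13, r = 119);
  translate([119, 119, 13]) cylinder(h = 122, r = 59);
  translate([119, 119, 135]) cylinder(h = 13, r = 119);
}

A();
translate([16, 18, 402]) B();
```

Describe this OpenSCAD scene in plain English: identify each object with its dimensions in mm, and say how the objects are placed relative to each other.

A is a four-legged stool. The seat is 256×315 mm, 24 mm thick, top at z = 402 mm. It stands on four square legs, each 38×38 mm in cross-section, from z = 0 to the seat underside, each flush with a corner of the seat.

B is a spool: two coaxial disc flanges of radius 119 mm and thickness 13 mm, joined by a core cylinder of radius 59 mm and height 122 mm. The lower flange rests on z = 0 and the three cylinders share a vertical axis.

The spool is on top of the stool.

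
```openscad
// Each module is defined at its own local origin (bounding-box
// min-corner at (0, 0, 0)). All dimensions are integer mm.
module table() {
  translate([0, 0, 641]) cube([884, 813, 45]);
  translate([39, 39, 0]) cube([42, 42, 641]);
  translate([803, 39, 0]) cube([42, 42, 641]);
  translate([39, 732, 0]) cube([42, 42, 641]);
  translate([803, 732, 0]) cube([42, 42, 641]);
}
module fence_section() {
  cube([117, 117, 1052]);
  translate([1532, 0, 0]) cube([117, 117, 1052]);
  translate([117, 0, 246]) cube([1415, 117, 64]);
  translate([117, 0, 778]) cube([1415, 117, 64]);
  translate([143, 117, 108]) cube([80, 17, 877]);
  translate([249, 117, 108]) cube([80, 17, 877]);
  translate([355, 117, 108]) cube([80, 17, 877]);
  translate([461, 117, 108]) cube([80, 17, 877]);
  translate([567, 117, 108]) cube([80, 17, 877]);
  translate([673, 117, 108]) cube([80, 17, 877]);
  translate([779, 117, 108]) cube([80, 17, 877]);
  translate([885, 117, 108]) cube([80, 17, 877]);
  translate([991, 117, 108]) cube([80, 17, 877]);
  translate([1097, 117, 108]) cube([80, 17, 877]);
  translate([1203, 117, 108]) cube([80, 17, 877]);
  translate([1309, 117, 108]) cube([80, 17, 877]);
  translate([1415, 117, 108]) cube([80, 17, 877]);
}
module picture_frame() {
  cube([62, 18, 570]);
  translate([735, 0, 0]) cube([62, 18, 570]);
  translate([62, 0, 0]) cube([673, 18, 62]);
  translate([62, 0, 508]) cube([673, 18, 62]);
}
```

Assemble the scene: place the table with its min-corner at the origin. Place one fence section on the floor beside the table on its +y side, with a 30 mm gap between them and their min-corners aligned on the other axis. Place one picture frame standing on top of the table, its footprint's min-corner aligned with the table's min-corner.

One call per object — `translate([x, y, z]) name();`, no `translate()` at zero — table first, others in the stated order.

table();
translate([0, 843, 0]) fence_section();
translate([0, 0, 686]) picture_frame();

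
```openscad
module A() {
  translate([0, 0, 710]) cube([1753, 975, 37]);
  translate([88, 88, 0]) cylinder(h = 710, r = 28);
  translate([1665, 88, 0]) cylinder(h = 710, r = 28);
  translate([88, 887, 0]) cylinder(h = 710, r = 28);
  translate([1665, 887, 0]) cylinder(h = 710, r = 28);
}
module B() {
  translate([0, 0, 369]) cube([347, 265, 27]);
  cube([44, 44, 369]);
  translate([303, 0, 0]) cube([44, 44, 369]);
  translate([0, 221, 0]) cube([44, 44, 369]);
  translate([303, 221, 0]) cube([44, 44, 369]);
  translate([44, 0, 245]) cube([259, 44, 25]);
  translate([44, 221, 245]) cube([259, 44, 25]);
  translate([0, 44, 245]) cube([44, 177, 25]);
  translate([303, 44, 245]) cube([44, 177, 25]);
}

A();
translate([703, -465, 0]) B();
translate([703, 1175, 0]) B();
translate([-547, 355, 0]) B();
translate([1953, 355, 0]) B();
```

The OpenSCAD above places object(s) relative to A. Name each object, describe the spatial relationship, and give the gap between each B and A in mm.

A is a table. B is a stool. Four stools sit around the table at the −y, +y, −x, +x sides. The gap between each stool and the table is 200 mm.

Each stool's nearest face is 200 mm from the table's bounding box.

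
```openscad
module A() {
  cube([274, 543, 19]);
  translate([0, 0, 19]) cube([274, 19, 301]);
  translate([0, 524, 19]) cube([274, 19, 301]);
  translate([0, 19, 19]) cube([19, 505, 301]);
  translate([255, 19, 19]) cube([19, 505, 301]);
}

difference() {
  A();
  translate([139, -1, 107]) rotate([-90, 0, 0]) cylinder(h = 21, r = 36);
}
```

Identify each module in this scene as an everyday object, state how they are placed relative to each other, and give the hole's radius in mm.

A is an open box. The open box has a circular hole through its front wall. The hole's radius is 36 mm.

The subtracted cylinder has r = 36 mm.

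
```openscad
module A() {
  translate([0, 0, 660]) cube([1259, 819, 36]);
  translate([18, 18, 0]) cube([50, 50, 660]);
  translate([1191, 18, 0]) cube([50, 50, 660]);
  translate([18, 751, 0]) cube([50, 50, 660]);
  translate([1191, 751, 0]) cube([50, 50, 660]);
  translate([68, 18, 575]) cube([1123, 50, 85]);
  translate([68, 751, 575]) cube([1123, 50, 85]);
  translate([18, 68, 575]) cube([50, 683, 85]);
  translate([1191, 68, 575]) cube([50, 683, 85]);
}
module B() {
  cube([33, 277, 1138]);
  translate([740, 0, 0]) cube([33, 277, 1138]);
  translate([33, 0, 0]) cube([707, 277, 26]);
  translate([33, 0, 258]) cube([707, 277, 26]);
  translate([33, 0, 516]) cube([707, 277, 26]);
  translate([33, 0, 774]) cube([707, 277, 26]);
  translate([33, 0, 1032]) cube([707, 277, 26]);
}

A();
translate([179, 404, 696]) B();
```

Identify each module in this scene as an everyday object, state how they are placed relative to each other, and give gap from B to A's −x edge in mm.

The bookshelf's min-x is at 179; the table's min-x is 0; gap = 179 mm.

A is a table. B is a bookshelf. The bookshelf is on top of the table. The gap from the bookshelf to the table's −x edge is 179 mm.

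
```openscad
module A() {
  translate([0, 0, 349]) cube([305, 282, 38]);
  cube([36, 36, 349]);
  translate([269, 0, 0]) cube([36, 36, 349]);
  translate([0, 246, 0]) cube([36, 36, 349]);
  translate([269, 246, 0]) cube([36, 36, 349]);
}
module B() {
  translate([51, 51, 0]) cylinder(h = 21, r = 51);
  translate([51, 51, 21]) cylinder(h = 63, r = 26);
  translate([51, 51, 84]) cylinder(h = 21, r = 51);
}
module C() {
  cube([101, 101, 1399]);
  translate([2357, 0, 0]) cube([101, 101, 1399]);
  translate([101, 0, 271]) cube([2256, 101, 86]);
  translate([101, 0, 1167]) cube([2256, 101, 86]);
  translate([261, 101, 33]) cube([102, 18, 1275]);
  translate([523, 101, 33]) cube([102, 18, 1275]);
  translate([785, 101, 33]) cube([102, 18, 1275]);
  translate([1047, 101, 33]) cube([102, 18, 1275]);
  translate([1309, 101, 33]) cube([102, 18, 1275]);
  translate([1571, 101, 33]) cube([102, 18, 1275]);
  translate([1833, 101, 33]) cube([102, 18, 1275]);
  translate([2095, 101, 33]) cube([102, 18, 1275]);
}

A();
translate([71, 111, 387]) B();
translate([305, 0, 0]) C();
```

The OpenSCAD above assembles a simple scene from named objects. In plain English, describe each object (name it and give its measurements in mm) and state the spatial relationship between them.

A is a four-legged stool. The seat is a 305×282×38 mm slab whose top surface is at z = 387 mm; four square legs, each 36×36 mm in cross-section, run from the floor (z = 0) to the underside of the seat, each flush with a corner of the seat.

B is a spool: two coaxial disc flanges of radius 51 mm and thickness 21 mm, joined by a core cylinder of radius 26 mm and height 63 mm. The lower flange rests on z = 0 and the three cylinders share a vertical axis.

C is a fence section. Two 101×101 mm posts, 1399 mm tall, stand on the floor with a clear span of 2256 mm between their inner faces. Two horizontal rails of 101×86 mm section span the gap between the posts with their undersides at z = 271 mm and z = 1167 mm, flush with the posts' −y face. 8 pickets, each 102 mm wide, 18 mm thick and 1275 mm tall, are fixed to the +y face of the rails with their bottoms at z = 33 mm, evenly spaced across the span with equal gaps (rounded down to the nearest mm) at the −x end and between each pair — any rounding remainder accumulates at the +x end.

The spool is on top of the stool. The fence section is against the stool's +x side, with their −y faces flush.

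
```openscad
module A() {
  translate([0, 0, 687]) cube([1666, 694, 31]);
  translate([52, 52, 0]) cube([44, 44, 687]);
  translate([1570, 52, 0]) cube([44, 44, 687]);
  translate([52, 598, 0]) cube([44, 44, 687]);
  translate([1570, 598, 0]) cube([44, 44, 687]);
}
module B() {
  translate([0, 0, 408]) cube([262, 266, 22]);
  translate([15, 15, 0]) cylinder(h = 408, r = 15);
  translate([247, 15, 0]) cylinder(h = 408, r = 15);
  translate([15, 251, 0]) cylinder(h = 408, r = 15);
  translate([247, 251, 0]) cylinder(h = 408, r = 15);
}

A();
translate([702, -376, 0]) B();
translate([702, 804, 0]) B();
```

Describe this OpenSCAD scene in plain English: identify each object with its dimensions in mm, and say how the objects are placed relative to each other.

A is a table: top 1666 mm (x) × 694 mm (y), 31 mm thick, upper face at z = 718 mm, on four 44×44 mm square legs, each inset 52 mm from the nearest pair of top edges, running from z = 0 to the bottom of the top.

B is a four-legged stool. The seat is a 262×266×22 mm slab whose top surface is at z = 430 mm; four round legs, each 30 mm in diameter, run from the floor (z = 0) to the underside of the seat, each leg's axis is inset half a diameter from the nearest pair of seat edges (so the leg's bounding box is flush with the corner).

Two stools sit around the table at the −y, +y sides.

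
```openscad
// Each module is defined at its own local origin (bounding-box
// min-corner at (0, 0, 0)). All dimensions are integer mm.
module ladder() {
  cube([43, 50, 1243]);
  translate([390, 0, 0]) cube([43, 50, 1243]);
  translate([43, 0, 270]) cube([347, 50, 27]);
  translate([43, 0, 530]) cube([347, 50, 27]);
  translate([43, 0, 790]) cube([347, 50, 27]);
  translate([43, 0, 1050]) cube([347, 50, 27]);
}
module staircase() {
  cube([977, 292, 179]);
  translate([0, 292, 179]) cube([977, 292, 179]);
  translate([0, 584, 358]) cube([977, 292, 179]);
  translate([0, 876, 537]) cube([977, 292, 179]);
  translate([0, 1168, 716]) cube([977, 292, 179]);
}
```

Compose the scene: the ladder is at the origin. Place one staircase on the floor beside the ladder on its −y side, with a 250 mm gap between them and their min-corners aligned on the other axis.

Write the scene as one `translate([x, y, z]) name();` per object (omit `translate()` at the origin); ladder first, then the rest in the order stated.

ladder();
translate([0, -1710, 0]) staircase();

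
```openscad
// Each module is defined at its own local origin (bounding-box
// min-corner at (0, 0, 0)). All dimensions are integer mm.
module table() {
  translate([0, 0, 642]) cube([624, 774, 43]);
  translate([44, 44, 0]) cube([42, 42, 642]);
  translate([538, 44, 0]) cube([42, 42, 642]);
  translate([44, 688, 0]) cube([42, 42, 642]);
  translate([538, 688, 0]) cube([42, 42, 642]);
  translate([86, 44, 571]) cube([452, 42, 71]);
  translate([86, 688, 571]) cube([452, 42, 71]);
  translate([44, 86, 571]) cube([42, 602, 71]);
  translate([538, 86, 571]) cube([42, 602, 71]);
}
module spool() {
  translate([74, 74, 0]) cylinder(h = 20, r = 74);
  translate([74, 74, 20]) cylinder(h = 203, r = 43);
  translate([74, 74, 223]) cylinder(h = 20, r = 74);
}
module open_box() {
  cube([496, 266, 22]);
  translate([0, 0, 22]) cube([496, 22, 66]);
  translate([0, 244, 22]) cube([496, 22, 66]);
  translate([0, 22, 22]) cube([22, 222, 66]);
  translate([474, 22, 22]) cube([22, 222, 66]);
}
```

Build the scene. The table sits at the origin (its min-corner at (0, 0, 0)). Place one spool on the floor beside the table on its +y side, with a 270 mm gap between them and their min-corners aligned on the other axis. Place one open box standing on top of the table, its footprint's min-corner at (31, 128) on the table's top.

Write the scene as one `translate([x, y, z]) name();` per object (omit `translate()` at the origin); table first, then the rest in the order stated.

table();
translate([0, 1044, 0]) spool();
translate([31, 128, 685]) open_box();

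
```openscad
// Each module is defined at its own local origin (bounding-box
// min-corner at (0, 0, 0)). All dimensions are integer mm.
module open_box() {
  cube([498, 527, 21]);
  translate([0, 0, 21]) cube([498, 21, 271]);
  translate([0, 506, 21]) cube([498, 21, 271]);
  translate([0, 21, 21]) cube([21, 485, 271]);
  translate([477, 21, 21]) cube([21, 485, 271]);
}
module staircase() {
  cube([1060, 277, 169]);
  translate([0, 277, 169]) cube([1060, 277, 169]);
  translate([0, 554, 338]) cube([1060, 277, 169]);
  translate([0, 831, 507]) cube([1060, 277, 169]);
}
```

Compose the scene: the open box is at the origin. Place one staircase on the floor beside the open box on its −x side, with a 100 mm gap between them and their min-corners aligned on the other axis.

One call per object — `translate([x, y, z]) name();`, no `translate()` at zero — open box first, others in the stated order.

open_box();
translate([-1160, 0, 0]) staircase();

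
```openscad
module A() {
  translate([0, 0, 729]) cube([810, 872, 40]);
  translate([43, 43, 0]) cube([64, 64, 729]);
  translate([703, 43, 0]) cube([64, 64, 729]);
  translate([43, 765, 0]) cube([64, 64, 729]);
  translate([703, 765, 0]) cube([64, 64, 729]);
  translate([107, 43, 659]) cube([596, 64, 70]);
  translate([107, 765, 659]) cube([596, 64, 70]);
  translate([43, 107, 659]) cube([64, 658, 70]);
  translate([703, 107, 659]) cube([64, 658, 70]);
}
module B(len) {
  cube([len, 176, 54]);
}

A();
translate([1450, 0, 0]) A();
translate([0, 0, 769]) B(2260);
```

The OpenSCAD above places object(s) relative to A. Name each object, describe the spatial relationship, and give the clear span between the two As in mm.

A is a table. B is a beam. A beam spans the tops of two tables. The clear span between the two tables is 640 mm.

Second table starts at x = 1450; first ends at x = 810; clear span = 1450 − 810 = 640 mm.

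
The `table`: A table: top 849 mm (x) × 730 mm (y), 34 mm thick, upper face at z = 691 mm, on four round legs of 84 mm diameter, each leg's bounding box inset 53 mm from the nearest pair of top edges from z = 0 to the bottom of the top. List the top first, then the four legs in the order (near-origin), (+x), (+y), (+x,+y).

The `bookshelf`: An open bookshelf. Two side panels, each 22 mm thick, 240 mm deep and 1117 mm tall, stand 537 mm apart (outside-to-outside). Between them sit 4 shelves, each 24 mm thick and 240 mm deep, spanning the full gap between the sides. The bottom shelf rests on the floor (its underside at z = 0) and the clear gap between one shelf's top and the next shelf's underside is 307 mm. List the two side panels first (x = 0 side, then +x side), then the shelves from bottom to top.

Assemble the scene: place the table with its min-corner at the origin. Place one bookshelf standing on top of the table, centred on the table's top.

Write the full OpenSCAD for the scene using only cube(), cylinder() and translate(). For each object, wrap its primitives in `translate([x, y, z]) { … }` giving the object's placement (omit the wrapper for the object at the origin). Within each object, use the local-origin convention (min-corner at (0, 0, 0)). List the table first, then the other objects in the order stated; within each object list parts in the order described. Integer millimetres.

translate([0, 0, 657]) cube([849, 730, 34]);
translate([95, 95, 0]) cylinder(h = 657, r = 42);
translate([754, 95, 0]) cylinder(h = 657, r = 42);
translate([95, 635, 0]) cylinder(h = 657, r = 42);
translate([754, 635, 0]) cylinder(h = 657, r = 42);
translate([156, 245, 691]) {
  cube([22, 240, 1117]);
  translate([515, 0, 0]) cube([22, 240, 1117]);
  translate([22, 0, 0]) cube([493, 240, 24]);
  translate([22, 0, 331]) cube([493, 240, 24]);
  translate([22, 0, 662]) cube([493, 240, 24]);
  translate([22, 0, 993]) cube([493, 240, 24]);
}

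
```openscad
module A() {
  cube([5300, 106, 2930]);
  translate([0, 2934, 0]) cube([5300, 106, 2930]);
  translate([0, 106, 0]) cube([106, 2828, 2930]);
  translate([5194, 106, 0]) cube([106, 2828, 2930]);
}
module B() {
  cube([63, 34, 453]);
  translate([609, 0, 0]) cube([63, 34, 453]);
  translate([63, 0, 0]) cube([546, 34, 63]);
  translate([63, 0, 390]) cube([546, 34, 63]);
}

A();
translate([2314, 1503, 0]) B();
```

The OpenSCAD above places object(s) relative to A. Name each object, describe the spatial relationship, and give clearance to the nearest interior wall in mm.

Clearances: x = 2208, y = 1397; minimum 1397 mm.

A is a house frame. B is a picture frame. The picture frame sits inside the house frame, centred. The clearance to the nearest interior wall is 1397 mm.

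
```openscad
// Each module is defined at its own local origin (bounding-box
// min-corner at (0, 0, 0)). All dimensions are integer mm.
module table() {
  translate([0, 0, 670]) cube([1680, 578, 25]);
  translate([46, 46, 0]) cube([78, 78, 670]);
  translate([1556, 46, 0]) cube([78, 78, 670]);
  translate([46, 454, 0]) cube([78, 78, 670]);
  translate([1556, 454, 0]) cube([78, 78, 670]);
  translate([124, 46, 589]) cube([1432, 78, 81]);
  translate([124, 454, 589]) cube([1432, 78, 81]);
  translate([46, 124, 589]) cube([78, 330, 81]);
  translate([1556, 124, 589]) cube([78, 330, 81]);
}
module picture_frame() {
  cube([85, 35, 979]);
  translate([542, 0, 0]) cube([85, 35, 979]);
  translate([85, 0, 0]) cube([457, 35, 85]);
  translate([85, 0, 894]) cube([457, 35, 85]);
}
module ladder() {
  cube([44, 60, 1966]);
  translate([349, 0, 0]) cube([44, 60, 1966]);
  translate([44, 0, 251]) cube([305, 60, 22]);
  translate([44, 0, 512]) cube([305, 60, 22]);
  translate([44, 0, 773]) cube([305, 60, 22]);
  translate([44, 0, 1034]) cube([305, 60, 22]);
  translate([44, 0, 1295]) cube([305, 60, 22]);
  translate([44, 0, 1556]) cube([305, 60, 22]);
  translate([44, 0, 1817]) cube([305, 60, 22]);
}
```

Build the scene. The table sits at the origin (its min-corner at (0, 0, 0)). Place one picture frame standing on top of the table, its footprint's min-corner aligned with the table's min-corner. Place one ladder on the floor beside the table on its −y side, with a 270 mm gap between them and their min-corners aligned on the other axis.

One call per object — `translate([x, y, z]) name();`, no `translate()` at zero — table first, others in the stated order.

table();
translate([0, 0, 695]) picture_frame();
translate([0, -330, 0]) ladder();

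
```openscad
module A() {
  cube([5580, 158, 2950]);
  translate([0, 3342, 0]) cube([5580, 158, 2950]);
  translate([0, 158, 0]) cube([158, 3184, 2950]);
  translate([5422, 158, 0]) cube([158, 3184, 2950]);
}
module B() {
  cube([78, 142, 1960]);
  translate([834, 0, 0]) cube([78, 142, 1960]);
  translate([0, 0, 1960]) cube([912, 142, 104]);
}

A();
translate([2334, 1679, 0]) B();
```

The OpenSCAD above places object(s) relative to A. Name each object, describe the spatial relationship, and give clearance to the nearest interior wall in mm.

A is a house frame. B is a door frame. The door frame sits inside the house frame, centred. The clearance to the nearest interior wall is 1521 mm.

Clearances: x = 2176, y = 1521; minimum 1521 mm.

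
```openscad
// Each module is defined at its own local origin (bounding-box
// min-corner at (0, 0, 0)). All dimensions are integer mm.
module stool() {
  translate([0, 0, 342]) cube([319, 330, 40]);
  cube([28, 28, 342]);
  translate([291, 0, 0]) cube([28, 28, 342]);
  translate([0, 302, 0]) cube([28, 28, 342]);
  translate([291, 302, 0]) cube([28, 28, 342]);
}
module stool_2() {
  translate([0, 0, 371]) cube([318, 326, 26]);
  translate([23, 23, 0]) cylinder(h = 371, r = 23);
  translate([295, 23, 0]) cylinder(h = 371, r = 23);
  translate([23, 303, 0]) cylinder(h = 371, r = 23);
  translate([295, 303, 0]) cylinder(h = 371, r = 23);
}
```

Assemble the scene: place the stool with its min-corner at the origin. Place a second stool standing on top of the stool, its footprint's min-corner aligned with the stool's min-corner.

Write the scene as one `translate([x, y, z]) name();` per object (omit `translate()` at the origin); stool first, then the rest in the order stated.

stool();
translate([0, 0, 382]) stool_2();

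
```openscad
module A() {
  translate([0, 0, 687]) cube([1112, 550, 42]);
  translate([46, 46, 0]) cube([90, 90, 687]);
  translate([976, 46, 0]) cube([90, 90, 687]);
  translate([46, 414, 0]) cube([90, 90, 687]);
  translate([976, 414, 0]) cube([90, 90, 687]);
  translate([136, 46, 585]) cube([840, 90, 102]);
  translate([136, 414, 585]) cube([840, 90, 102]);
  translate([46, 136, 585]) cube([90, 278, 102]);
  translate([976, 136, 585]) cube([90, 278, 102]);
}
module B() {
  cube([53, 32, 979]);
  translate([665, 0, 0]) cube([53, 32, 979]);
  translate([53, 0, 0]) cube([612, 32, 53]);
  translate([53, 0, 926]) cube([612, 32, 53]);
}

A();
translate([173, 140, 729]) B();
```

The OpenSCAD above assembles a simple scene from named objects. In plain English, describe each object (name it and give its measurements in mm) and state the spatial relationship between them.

A is a table: top 1112 mm (x) × 550 mm (y), 42 mm thick, upper face at z = 729 mm, on four 90×90 mm square legs, each inset 46 mm from the nearest pair of top edges, running from z = 0 to the bottom of the top. Four apron rails, 90 mm thick and 102 mm tall, run between adjacent legs with their top edges flush with the underside of the top and their outer faces flush with the legs' outer faces.

B is a picture frame with a 612×873 mm rectangular opening (x by z) and a uniform 53 mm border on every side. Frame depth is 32 mm along y. It is built from two vertical stiles running the full outside height and two horizontal rails spanning the gap between the stiles.

The picture frame is on top of the table.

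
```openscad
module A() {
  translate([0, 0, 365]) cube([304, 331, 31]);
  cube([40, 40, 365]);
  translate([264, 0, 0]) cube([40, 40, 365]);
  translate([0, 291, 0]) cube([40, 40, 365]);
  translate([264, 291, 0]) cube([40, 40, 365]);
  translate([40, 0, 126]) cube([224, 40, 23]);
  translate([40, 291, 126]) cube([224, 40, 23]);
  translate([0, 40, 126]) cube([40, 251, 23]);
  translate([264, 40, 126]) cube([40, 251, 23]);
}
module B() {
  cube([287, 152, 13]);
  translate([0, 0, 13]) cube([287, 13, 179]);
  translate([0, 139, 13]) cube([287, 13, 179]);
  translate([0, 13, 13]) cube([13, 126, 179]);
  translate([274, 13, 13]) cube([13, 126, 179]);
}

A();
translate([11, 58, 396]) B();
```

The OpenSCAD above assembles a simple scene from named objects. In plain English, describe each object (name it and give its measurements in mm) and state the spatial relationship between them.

A is a four-legged stool. The seat is a 304×331×31 mm slab whose top surface is at z = 396 mm; four square legs, each 40×40 mm in cross-section, run from the floor (z = 0) to the underside of the seat, each flush with a corner of the seat. Four stretchers, 40 mm wide and 23 mm tall, connect adjacent legs with their undersides at z = 126 mm, each running between the inner faces of the legs it joins and aligned with the legs' outer faces on the other axis.

B is an open-topped rectangular box: outside dimensions 287×152×192 mm, with a uniform wall and base thickness of 13 mm. The base is a full 287×152 slab on the floor; four walls sit on top of the base. The front and back walls (the −y and +y sides) span the full width; the two side walls fit between them.

The open box is on top of the stool.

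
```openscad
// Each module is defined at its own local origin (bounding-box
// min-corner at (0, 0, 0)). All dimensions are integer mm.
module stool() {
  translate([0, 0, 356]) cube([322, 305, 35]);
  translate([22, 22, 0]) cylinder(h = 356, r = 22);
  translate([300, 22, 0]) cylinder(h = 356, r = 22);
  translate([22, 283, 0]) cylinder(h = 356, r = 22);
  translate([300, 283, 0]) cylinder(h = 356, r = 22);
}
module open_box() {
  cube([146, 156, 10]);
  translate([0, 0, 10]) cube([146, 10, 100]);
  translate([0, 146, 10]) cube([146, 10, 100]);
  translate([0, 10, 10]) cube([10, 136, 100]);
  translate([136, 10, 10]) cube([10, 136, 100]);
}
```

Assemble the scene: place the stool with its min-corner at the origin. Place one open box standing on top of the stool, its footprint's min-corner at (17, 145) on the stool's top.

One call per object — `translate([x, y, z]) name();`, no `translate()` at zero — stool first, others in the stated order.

stool();
translate([17, 145, 391]) open_box();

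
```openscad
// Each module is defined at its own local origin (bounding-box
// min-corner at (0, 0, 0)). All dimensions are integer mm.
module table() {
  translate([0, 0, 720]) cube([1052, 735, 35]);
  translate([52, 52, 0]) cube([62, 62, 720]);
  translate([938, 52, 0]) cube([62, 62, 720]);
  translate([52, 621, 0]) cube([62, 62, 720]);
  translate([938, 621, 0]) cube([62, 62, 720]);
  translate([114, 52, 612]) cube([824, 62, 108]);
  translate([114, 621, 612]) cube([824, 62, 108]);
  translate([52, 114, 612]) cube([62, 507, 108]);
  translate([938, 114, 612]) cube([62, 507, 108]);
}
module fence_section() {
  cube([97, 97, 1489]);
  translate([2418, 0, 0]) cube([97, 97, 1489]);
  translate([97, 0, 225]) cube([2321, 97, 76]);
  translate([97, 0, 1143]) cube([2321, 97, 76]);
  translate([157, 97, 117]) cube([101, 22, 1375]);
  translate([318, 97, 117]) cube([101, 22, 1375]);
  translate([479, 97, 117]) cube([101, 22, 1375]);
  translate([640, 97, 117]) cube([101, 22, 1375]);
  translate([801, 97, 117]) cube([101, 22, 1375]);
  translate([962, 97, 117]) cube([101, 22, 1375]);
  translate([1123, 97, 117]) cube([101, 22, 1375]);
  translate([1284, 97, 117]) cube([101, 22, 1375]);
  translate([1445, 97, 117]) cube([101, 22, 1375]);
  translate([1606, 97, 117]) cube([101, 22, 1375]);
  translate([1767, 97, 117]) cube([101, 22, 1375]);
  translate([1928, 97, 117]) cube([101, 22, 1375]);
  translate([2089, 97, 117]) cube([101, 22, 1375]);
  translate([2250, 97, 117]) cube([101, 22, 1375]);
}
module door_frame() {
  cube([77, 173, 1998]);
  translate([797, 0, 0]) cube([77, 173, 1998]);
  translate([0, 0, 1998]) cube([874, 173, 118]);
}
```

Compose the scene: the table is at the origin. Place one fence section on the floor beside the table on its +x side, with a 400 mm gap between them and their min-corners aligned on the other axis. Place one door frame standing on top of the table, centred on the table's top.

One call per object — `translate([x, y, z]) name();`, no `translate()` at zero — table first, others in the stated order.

table();
translate([1452, 0, 0]) fence_section();
translate([89, 281, 755]) door_frame();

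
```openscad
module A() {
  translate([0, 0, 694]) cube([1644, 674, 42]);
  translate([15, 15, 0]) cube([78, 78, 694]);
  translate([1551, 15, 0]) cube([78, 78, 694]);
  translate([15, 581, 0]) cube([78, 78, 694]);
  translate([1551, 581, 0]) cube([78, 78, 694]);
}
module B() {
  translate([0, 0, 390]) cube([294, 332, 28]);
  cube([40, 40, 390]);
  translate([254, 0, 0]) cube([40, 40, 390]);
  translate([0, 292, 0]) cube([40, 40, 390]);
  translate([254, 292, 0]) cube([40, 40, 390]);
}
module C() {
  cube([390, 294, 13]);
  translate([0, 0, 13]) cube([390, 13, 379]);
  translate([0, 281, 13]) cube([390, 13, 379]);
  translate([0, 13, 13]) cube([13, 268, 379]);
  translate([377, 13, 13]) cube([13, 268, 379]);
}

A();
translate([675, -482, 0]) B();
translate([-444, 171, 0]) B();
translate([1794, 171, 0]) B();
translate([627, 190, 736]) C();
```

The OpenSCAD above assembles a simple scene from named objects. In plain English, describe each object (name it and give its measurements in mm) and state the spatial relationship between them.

A is a rectangular dining table. The top is 1644×674×42 mm with its upper surface at z = 736 mm. It stands on four 78×78 mm square legs, each inset 15 mm from the nearest pair of top edges, running from the floor to the underside of the top.

B is a simple wooden stool: a rectangular seat 294 mm (x) by 332 mm (y), 28 mm thick, top face at z = 418 mm, on four square legs, each 40×40 mm in cross-section. The legs rest on z = 0, each flush with a corner of the seat.

C is an open-topped rectangular box: outside dimensions 390×294×392 mm, with a uniform wall and base thickness of 13 mm. The base is a full 390×294 slab on the floor; four walls sit on top of the base. The front and back walls (the −y and +y sides) span the full width; the two side walls fit between them.

Three stools sit around the table at the −y, −x, +x sides. The open box is on top of the table, centred.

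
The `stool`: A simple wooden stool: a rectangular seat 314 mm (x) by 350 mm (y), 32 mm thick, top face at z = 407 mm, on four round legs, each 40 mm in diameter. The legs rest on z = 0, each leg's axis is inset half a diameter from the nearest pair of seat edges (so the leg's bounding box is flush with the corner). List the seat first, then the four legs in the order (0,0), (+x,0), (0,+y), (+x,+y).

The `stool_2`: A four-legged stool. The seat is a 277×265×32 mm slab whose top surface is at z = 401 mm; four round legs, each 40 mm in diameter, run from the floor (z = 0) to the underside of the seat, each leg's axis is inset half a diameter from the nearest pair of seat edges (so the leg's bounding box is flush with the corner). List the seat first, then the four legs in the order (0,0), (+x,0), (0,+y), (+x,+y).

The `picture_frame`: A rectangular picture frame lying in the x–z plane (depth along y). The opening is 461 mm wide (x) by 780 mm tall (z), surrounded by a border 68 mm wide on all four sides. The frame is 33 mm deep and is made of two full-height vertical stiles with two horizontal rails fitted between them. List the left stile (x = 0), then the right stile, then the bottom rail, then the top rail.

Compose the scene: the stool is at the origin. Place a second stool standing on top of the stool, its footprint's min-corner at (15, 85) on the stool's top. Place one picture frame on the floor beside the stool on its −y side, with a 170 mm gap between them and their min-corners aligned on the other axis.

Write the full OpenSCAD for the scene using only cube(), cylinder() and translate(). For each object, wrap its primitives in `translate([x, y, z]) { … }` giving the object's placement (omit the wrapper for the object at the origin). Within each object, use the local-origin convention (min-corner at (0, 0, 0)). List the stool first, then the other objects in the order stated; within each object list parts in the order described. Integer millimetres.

translate([0, 0, 375]) cube([314, 350, 32]);
translate([20, 20, 0]) cylinder(h = 375, r = 20);
translate([294, 20, 0]) cylinder(h = 375, r = 20);
translate([20, 330, 0]) cylinder(h = 375, r = 20);
translate([294, 330, 0]) cylinder(h = 375, r = 20);
translate([15, 85, 407]) {
  translate([0, 0, 369]) cube([277, 265, 32]);
  translate([20, 20, 0]) cylinder(h = 369, r = 20);
  translate([257, 20, 0]) cylinder(h = 369, r = 20);
  translate([20, 245, 0]) cylinder(h = 369, r = 20);
  translate([257, 245, 0]) cylinder(h = 369, r = 20);
}
translate([0, -203, 0]) {
  cube([68, 33, 916]);
  translate([529, 0, 0]) cube([68, 33, 916]);
  translate([68, 0, 0]) cube([461, 33, 68]);
  translate([68, 0, 848]) cube([461, 33, 68]);
}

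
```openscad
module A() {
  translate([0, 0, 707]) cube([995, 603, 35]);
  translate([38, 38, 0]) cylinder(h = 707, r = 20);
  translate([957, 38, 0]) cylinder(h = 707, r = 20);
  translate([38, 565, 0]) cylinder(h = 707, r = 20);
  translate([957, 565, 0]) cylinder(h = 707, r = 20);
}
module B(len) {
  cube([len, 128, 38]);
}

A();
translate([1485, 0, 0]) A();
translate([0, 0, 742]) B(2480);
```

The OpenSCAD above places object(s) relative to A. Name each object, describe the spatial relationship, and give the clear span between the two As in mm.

Second table starts at x = 1485; first ends at x = 995; clear span = 1485 − 995 = 490 mm.

A is a table. B is a beam. A beam spans the tops of two tables. The clear span between the two tables is 490 mm.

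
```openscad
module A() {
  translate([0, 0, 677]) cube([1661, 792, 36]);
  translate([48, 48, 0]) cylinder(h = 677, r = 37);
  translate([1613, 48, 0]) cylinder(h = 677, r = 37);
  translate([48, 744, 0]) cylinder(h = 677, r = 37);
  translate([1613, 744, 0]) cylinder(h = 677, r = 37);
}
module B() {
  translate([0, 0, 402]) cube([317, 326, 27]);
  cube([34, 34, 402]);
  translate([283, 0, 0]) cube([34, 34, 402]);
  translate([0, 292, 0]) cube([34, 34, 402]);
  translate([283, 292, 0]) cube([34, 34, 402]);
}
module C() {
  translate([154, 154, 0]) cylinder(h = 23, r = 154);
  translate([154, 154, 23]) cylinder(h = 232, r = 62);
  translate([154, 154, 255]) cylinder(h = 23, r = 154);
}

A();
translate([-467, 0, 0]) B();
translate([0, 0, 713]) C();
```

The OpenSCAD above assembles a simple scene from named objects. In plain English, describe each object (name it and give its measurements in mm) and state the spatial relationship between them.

A is a table: top 1661 mm (x) × 792 mm (y), 36 mm thick, upper face at z = 713 mm, on four round legs of 74 mm diameter, each leg's bounding box inset 11 mm from the nearest pair of top edges, running from z = 0 to the bottom of the top.

B is a four-legged stool. The seat is a 317×326×27 mm slab whose top surface is at z = 429 mm; four square legs, each 34×34 mm in cross-section, run from the floor (z = 0) to the underside of the seat, each flush with a corner of the seat.

C is a spool: two coaxial disc flanges of radius 154 mm and thickness 23 mm, joined by a core cylinder of radius 62 mm and height 232 mm. The lower flange rests on z = 0 and the three cylinders share a vertical axis.

The stool is on the floor beside the table on its −x side. The spool is on top of the table.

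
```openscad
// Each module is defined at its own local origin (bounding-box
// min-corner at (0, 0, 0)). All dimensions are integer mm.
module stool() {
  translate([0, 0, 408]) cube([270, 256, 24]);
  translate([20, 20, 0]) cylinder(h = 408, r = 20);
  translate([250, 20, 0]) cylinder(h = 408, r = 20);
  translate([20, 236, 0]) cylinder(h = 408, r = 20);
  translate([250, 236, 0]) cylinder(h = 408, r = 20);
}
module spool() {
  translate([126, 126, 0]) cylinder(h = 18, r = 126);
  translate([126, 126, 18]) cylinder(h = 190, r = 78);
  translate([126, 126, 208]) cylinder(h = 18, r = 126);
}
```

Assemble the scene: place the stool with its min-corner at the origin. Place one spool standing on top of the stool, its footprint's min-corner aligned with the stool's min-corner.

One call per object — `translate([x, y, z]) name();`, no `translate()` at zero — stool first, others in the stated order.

stool();
translate([0, 0, 432]) spool();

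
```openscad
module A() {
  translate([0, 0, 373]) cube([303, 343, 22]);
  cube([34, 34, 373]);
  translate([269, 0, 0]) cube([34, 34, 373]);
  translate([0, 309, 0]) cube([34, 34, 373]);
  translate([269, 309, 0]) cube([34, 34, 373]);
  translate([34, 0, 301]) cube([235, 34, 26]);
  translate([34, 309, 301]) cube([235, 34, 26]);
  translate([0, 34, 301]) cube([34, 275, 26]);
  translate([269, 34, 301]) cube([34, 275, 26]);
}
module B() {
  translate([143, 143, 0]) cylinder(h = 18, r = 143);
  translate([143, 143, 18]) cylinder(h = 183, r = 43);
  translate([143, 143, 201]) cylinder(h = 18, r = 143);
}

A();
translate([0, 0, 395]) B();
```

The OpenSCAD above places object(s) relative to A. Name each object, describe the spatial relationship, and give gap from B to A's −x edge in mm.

The spool's min-x is at 0; the stool's min-x is 0; gap = 0 mm.

A is a stool. B is a spool. The spool is on top of the stool. The gap from the spool to the stool's −x edge is 0 mm.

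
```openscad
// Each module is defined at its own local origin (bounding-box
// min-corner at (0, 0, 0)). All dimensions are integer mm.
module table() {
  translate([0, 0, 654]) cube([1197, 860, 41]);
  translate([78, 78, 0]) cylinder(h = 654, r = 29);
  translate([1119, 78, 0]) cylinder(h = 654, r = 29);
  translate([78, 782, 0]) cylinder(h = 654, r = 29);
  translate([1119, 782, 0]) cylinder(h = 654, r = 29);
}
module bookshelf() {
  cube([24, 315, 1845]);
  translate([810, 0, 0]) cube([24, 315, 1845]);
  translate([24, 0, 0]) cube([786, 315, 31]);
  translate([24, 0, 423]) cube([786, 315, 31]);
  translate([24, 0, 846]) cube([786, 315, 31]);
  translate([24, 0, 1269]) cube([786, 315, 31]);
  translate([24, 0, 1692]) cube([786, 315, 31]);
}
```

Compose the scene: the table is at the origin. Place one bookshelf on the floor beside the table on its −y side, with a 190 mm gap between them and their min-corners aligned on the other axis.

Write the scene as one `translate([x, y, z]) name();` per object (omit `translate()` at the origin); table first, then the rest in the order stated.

table();
translate([0, -505, 0]) bookshelf();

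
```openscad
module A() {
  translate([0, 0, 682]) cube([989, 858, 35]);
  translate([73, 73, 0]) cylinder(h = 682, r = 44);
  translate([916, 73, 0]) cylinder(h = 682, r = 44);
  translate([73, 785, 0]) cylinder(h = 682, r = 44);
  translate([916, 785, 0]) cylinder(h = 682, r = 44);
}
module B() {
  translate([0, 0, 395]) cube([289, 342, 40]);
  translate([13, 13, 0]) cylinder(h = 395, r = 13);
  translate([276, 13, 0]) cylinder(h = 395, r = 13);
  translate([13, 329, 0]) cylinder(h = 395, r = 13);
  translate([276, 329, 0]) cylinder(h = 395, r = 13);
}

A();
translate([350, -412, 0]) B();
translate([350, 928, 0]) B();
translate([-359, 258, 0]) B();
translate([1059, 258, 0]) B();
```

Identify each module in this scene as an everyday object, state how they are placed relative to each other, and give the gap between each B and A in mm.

Each stool's nearest face is 70 mm from the table's bounding box.

A is a table. B is a stool. Four stools sit around the table at the −y, +y, −x, +x sides. The gap between each stool and the table is 70 mm.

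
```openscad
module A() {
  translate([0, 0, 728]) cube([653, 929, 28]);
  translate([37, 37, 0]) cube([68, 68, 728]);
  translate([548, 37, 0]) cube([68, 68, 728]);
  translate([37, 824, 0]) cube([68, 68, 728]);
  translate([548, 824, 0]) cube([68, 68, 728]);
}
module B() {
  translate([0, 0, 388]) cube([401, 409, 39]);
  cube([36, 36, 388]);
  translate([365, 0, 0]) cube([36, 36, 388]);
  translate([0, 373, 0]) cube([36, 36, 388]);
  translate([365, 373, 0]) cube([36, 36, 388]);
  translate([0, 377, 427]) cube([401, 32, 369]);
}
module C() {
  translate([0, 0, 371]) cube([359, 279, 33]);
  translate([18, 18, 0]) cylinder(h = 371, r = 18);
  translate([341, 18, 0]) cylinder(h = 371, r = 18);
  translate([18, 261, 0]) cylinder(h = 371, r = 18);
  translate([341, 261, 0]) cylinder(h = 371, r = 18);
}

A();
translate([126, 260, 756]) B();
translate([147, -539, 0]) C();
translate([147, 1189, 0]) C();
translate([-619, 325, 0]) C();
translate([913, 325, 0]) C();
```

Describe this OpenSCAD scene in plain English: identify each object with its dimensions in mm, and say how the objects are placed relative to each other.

A is a rectangular dining table. The top is 653×929×28 mm with its upper surface at z = 756 mm. It stands on four 68×68 mm square legs, each inset 37 mm from the nearest pair of top edges, running from the floor to the underside of the top.

B is a chair: 401×409 mm seat, 39 mm thick, top at z = 427 mm, on four 36 mm square corner legs flush with the seat edges. A 32 mm thick backrest slab spans the full seat width, extending 369 mm above the seat top, its back face flush with the seat's +y edge.

C is a four-legged stool. The seat is 359×279 mm, 33 mm thick, top at z = 404 mm. It stands on four round legs, each 36 mm in diameter, from z = 0 to the seat underside, each leg's axis is inset half a diameter from the nearest pair of seat edges (so the leg's bounding box is flush with the corner).

The chair is on top of the table, centred. Four stools sit around the table at the −y, +y, −x, +x sides.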